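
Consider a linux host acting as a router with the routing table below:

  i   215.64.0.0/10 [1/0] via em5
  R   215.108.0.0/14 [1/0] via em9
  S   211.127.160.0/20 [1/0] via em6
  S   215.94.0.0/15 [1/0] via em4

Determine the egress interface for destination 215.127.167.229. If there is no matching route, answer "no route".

em5

Routes whose prefix contains 215.127.167.229:
  215.64.0.0/10 (215.64.0.0 - 215.127.255.255) -> em5
More-specific entries that do NOT match:
  211.127.160.0/20 (211.127.160.0 - 211.127.175.255) does not contain 215.127.167.229
  215.94.0.0/15 (215.94.0.0 - 215.95.255.255) does not contain 215.127.167.229
  215.108.0.0/14 (215.108.0.0 - 215.111.255.255) does not contain 215.127.167.229
Longest matching prefix is /10 -> interface em5.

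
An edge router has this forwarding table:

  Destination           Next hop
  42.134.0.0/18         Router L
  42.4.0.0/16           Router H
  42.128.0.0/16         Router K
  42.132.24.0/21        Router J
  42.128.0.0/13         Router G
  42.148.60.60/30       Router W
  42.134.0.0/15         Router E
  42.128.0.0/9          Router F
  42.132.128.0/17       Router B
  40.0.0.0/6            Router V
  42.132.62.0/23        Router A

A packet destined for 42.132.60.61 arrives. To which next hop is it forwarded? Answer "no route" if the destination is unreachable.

Router G

Routes whose prefix contains 42.132.60.61:
  40.0.0.0/6 (40.0.0.0 - 43.255.255.255) -> Router V
  42.128.0.0/9 (42.128.0.0 - 42.255.255.255) -> Router F
  42.128.0.0/13 (42.128.0.0 - 42.135.255.255) -> Router G
More-specific entries that do NOT match:
  42.148.60.60/30 (42.148.60.60 - 42.148.60.63) does not contain 42.132.60.61
  42.132.62.0/23 (42.132.62.0 - 42.132.63.255) does not contain 42.132.60.61
  42.132.24.0/21 (42.132.24.0 - 42.132.31.255) does not contain 42.132.60.61
  42.134.0.0/18 (42.134.0.0 - 42.134.63.255) does not contain 42.132.60.61
  42.132.128.0/17 (42.132.128.0 - 42.132.255.255) does not contain 42.132.60.61
  42.4.0.0/16 (42.4.0.0 - 42.4.255.255) does not contain 42.132.60.61
  42.128.0.0/16 (42.128.0.0 - 42.128.255.255) does not contain 42.132.60.61
  42.134.0.0/15 (42.134.0.0 - 42.135.255.255) does not contain 42.132.60.61
Longest matching prefix is /13 -> next hop Router G.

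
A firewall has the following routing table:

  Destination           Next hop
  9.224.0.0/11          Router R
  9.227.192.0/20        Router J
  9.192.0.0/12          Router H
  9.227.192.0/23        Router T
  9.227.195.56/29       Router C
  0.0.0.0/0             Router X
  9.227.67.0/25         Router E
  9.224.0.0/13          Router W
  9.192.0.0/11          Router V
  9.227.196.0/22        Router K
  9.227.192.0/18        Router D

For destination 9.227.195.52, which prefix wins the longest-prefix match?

9.227.192.0/20

Entries matching 9.227.195.52:
  0.0.0.0/0 (default, matches everything)
  9.224.0.0/11 (9.224.0.0 - 9.255.255.255)
  9.224.0.0/13 (9.224.0.0 - 9.231.255.255)
  9.227.192.0/18 (9.227.192.0 - 9.227.255.255)
  9.227.192.0/20 (9.227.192.0 - 9.227.207.255)
Most specific is 9.227.192.0/20.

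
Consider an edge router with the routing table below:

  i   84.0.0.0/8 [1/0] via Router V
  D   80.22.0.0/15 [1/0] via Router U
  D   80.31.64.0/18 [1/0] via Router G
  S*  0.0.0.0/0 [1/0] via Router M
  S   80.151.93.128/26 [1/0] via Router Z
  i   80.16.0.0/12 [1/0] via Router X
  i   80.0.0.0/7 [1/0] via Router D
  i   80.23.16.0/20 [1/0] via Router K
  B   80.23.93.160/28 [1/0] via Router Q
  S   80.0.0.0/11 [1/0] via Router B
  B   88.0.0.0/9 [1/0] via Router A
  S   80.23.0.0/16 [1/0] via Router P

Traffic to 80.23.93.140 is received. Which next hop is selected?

Routes whose prefix contains 80.23.93.140:
  0.0.0.0/0 (default, matches everything) -> Router M
  80.0.0.0/7 (80.0.0.0 - 81.255.255.255) -> Router D
  80.0.0.0/11 (80.0.0.0 - 80.31.255.255) -> Router B
  80.16.0.0/12 (80.16.0.0 - 80.31.255.255) -> Router X
  80.22.0.0/15 (80.22.0.0 - 80.23.255.255) -> Router U
  80.23.0.0/16 (80.23.0.0 - 80.23.255.255) -> Router P
More-specific entries that do NOT match:
  80.23.93.160/28 (80.23.93.160 - 80.23.93.175) does not contain 80.23.93.140
  80.151.93.128/26 (80.151.93.128 - 80.151.93.191) does not contain 80.23.93.140
  80.23.16.0/20 (80.23.16.0 - 80.23.31.255) does not contain 80.23.93.140
  80.31.64.0/18 (80.31.64.0 - 80.31.127.255) does not contain 80.23.93.140
Longest matching prefix is /16 -> next hop Router P.

Router P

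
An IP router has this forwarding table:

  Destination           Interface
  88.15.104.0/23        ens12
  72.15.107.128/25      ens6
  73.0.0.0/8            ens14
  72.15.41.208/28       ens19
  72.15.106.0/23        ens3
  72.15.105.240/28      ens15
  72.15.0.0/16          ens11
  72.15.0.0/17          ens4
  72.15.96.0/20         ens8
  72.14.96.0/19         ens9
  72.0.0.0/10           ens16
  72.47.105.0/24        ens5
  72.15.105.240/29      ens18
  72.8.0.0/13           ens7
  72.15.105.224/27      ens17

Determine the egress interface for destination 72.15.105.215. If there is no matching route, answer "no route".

ens8

Routes whose prefix contains 72.15.105.215:
  72.0.0.0/10 (72.0.0.0 - 72.63.255.255) -> ens16
  72.8.0.0/13 (72.8.0.0 - 72.15.255.255) -> ens7
  72.15.0.0/16 (72.15.0.0 - 72.15.255.255) -> ens11
  72.15.0.0/17 (72.15.0.0 - 72.15.127.255) -> ens4
  72.15.96.0/20 (72.15.96.0 - 72.15.111.255) -> ens8
More-specific entries that do NOT match:
  72.15.105.240/29 (72.15.105.240 - 72.15.105.247) does not contain 72.15.105.215
  72.15.41.208/28 (72.15.41.208 - 72.15.41.223) does not contain 72.15.105.215
  72.15.105.240/28 (72.15.105.240 - 72.15.105.255) does not contain 72.15.105.215
  72.15.105.224/27 (72.15.105.224 - 72.15.105.255) does not contain 72.15.105.215
  72.15.107.128/25 (72.15.107.128 - 72.15.107.255) does not contain 72.15.105.215
  72.47.105.0/24 (72.47.105.0 - 72.47.105.255) does not contain 72.15.105.215
  88.15.104.0/23 (88.15.104.0 - 88.15.105.255) does not contain 72.15.105.215
  72.15.106.0/23 (72.15.106.0 - 72.15.107.255) does not contain 72.15.105.215
Longest matching prefix is /20 -> interface ens8.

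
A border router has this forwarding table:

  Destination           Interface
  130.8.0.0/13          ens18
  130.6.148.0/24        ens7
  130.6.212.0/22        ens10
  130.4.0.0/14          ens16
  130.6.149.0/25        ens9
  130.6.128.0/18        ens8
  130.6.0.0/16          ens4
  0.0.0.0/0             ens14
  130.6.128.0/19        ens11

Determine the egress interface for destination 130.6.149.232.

Routes whose prefix contains 130.6.149.232:
  0.0.0.0/0 (default, matches everything) -> ens14
  130.4.0.0/14 (130.4.0.0 - 130.7.255.255) -> ens16
  130.6.0.0/16 (130.6.0.0 - 130.6.255.255) -> ens4
  130.6.128.0/18 (130.6.128.0 - 130.6.191.255) -> ens8
  130.6.128.0/19 (130.6.128.0 - 130.6.159.255) -> ens11
More-specific entries that do NOT match:
  130.6.149.0/25 (130.6.149.0 - 130.6.149.127) does not contain 130.6.149.232
  130.6.148.0/24 (130.6.148.0 - 130.6.148.255) does not contain 130.6.149.232
  130.6.212.0/22 (130.6.212.0 - 130.6.215.255) does not contain 130.6.149.232
Longest matching prefix is /19 -> interface ens11.

ens11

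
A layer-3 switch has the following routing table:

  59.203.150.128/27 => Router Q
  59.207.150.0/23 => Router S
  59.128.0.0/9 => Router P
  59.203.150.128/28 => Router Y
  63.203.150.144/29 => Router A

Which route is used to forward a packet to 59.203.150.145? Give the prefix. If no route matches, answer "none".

Entries matching 59.203.150.145:
  59.128.0.0/9 (59.128.0.0 - 59.255.255.255)
  59.203.150.128/27 (59.203.150.128 - 59.203.150.159)
Most specific is 59.203.150.128/27.

59.203.150.128/27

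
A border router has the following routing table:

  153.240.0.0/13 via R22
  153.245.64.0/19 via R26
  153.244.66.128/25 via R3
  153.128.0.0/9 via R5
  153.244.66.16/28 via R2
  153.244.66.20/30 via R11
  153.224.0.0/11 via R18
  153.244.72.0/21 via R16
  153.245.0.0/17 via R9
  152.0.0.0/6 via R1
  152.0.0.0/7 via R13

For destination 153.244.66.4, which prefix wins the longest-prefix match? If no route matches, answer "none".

153.240.0.0/13

Entries matching 153.244.66.4:
  152.0.0.0/6 (152.0.0.0 - 155.255.255.255)
  152.0.0.0/7 (152.0.0.0 - 153.255.255.255)
  153.128.0.0/9 (153.128.0.0 - 153.255.255.255)
  153.224.0.0/11 (153.224.0.0 - 153.255.255.255)
  153.240.0.0/13 (153.240.0.0 - 153.247.255.255)
Most specific is 153.240.0.0/13.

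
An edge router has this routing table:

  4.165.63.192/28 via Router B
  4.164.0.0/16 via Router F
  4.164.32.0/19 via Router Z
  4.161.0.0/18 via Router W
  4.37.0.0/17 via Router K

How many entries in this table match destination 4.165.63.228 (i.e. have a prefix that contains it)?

No listed prefix contains 4.165.63.228.
Total matching entries: 0.

0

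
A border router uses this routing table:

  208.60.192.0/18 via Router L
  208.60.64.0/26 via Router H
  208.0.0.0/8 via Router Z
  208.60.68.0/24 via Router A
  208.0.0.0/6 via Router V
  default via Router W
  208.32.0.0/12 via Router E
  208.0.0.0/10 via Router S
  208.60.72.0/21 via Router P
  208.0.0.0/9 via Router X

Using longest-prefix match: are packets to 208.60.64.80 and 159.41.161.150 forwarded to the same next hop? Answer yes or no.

no

208.60.64.80: longest match 208.0.0.0/10 -> Router S
159.41.161.150: longest match 0.0.0.0/0 -> Router W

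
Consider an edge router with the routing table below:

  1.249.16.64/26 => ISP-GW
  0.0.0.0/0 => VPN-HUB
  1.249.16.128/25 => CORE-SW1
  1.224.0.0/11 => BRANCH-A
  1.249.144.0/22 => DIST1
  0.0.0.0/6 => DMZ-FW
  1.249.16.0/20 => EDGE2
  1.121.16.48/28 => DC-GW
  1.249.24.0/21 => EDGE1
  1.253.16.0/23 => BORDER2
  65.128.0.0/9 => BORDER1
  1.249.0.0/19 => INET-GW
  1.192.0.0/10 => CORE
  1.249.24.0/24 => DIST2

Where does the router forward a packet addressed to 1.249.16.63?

EDGE2

Routes whose prefix contains 1.249.16.63:
  0.0.0.0/0 (default, matches everything) -> VPN-HUB
  0.0.0.0/6 (0.0.0.0 - 3.255.255.255) -> DMZ-FW
  1.192.0.0/10 (1.192.0.0 - 1.255.255.255) -> CORE
  1.224.0.0/11 (1.224.0.0 - 1.255.255.255) -> BRANCH-A
  1.249.0.0/19 (1.249.0.0 - 1.249.31.255) -> INET-GW
  1.249.16.0/20 (1.249.16.0 - 1.249.31.255) -> EDGE2
More-specific entries that do NOT match:
  1.121.16.48/28 (1.121.16.48 - 1.121.16.63) does not contain 1.249.16.63
  1.249.16.64/26 (1.249.16.64 - 1.249.16.127) does not contain 1.249.16.63
  1.249.16.128/25 (1.249.16.128 - 1.249.16.255) does not contain 1.249.16.63
  1.249.24.0/24 (1.249.24.0 - 1.249.24.255) does not contain 1.249.16.63
  1.253.16.0/23 (1.253.16.0 - 1.253.17.255) does not contain 1.249.16.63
  1.249.144.0/22 (1.249.144.0 - 1.249.147.255) does not contain 1.249.16.63
  1.249.24.0/21 (1.249.24.0 - 1.249.31.255) does not contain 1.249.16.63
Longest matching prefix is /20 -> next hop EDGE2.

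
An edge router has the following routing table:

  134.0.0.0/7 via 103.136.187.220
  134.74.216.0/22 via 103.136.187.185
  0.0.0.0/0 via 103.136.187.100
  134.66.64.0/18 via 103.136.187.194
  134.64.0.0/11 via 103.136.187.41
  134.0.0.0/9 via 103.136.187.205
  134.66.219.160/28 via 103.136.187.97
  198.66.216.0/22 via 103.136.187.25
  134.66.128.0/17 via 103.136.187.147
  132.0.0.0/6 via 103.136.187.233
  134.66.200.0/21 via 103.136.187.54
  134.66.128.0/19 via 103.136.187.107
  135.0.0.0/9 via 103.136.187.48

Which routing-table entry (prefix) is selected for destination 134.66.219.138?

Entries matching 134.66.219.138:
  0.0.0.0/0 (default, matches everything)
  132.0.0.0/6 (132.0.0.0 - 135.255.255.255)
  134.0.0.0/7 (134.0.0.0 - 135.255.255.255)
  134.0.0.0/9 (134.0.0.0 - 134.127.255.255)
  134.64.0.0/11 (134.64.0.0 - 134.95.255.255)
  134.66.128.0/17 (134.66.128.0 - 134.66.255.255)
Most specific is 134.66.128.0/17.

134.66.128.0/17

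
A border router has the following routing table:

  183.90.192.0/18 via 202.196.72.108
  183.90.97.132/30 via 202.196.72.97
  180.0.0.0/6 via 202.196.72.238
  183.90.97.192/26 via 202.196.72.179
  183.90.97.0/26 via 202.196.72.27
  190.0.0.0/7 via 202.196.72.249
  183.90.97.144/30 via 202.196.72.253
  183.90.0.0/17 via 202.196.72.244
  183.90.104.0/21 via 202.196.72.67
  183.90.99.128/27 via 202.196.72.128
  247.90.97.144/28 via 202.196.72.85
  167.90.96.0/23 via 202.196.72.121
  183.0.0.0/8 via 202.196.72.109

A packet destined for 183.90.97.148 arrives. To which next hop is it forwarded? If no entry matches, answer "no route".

202.196.72.244

Routes whose prefix contains 183.90.97.148:
  180.0.0.0/6 (180.0.0.0 - 183.255.255.255) -> 202.196.72.238
  183.0.0.0/8 (183.0.0.0 - 183.255.255.255) -> 202.196.72.109
  183.90.0.0/17 (183.90.0.0 - 183.90.127.255) -> 202.196.72.244
More-specific entries that do NOT match:
  183.90.97.132/30 (183.90.97.132 - 183.90.97.135) does not contain 183.90.97.148
  183.90.97.144/30 (183.90.97.144 - 183.90.97.147) does not contain 183.90.97.148
  247.90.97.144/28 (247.90.97.144 - 247.90.97.159) does not contain 183.90.97.148
  183.90.99.128/27 (183.90.99.128 - 183.90.99.159) does not contain 183.90.97.148
  183.90.97.192/26 (183.90.97.192 - 183.90.97.255) does not contain 183.90.97.148
  183.90.97.0/26 (183.90.97.0 - 183.90.97.63) does not contain 183.90.97.148
  167.90.96.0/23 (167.90.96.0 - 167.90.97.255) does not contain 183.90.97.148
  183.90.104.0/21 (183.90.104.0 - 183.90.111.255) does not contain 183.90.97.148
  183.90.192.0/18 (183.90.192.0 - 183.90.255.255) does not contain 183.90.97.148
Longest matching prefix is /17 -> next hop 202.196.72.244.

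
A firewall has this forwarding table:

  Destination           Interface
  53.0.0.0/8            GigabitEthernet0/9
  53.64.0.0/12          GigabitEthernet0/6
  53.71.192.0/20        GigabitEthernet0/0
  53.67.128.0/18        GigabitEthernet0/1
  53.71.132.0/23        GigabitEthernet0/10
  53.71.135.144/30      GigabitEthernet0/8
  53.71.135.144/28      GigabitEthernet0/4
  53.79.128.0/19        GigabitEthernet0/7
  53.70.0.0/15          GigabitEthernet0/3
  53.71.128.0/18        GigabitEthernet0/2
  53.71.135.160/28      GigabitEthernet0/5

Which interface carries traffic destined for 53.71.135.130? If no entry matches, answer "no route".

Routes whose prefix contains 53.71.135.130:
  53.0.0.0/8 (53.0.0.0 - 53.255.255.255) -> GigabitEthernet0/9
  53.64.0.0/12 (53.64.0.0 - 53.79.255.255) -> GigabitEthernet0/6
  53.70.0.0/15 (53.70.0.0 - 53.71.255.255) -> GigabitEthernet0/3
  53.71.128.0/18 (53.71.128.0 - 53.71.191.255) -> GigabitEthernet0/2
More-specific entries that do NOT match:
  53.71.135.144/30 (53.71.135.144 - 53.71.135.147) does not contain 53.71.135.130
  53.71.135.144/28 (53.71.135.144 - 53.71.135.159) does not contain 53.71.135.130
  53.71.135.160/28 (53.71.135.160 - 53.71.135.175) does not contain 53.71.135.130
  53.71.132.0/23 (53.71.132.0 - 53.71.133.255) does not contain 53.71.135.130
  53.71.192.0/20 (53.71.192.0 - 53.71.207.255) does not contain 53.71.135.130
  53.79.128.0/19 (53.79.128.0 - 53.79.159.255) does not contain 53.71.135.130
Longest matching prefix is /18 -> interface GigabitEthernet0/2.

GigabitEthernet0/2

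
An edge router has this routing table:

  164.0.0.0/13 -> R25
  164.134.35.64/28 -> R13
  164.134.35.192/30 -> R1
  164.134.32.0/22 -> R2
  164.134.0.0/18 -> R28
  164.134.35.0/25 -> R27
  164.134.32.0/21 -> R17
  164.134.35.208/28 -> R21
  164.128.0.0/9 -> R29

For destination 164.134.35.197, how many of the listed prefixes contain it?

Prefixes containing 164.134.35.197:
  164.128.0.0/9 (164.128.0.0 - 164.255.255.255)
  164.134.0.0/18 (164.134.0.0 - 164.134.63.255)
  164.134.32.0/21 (164.134.32.0 - 164.134.39.255)
  164.134.32.0/22 (164.134.32.0 - 164.134.35.255)
Total matching entries: 4.

4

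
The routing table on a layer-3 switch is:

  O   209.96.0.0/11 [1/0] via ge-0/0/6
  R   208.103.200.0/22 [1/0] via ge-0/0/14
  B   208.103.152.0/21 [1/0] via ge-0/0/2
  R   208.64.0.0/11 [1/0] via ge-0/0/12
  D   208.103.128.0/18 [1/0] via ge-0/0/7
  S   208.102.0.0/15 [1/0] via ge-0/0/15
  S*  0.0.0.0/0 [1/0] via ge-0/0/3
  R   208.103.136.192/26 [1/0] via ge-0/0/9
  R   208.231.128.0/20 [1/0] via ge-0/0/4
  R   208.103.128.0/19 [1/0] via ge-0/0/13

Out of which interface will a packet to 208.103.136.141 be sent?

Routes whose prefix contains 208.103.136.141:
  0.0.0.0/0 (default, matches everything) -> ge-0/0/3
  208.102.0.0/15 (208.102.0.0 - 208.103.255.255) -> ge-0/0/15
  208.103.128.0/18 (208.103.128.0 - 208.103.191.255) -> ge-0/0/7
  208.103.128.0/19 (208.103.128.0 - 208.103.159.255) -> ge-0/0/13
More-specific entries that do NOT match:
  208.103.136.192/26 (208.103.136.192 - 208.103.136.255) does not contain 208.103.136.141
  208.103.200.0/22 (208.103.200.0 - 208.103.203.255) does not contain 208.103.136.141
  208.103.152.0/21 (208.103.152.0 - 208.103.159.255) does not contain 208.103.136.141
  208.231.128.0/20 (208.231.128.0 - 208.231.143.255) does not contain 208.103.136.141
Longest matching prefix is /19 -> interface ge-0/0/13.

ge-0/0/13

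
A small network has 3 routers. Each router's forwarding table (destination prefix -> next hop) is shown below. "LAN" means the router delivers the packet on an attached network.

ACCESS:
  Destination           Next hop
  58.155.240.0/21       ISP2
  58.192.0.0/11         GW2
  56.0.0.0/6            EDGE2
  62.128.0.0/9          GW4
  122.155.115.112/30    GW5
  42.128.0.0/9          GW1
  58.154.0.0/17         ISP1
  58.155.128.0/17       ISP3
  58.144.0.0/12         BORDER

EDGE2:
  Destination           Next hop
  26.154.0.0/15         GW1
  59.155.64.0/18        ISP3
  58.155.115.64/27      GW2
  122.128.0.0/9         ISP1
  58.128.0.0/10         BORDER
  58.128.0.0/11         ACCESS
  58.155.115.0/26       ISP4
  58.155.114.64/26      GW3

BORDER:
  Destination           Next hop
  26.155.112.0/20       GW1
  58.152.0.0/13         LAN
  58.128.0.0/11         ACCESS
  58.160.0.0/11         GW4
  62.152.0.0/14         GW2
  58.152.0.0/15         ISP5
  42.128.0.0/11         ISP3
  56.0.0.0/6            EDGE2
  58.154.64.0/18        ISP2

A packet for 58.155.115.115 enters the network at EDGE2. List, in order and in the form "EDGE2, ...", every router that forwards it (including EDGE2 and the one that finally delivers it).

At EDGE2: longest match for 58.155.115.115 is 58.128.0.0/11 -> ACCESS
At ACCESS: longest match for 58.155.115.115 is 58.144.0.0/12 -> BORDER
At BORDER: longest match for 58.155.115.115 is 58.152.0.0/13 -> LAN

EDGE2, ACCESS, BORDER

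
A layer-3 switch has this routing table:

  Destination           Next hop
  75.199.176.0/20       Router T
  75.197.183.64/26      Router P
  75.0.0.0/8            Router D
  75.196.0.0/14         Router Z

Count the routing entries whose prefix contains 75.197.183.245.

Prefixes containing 75.197.183.245:
  75.0.0.0/8 (75.0.0.0 - 75.255.255.255)
  75.196.0.0/14 (75.196.0.0 - 75.199.255.255)
Total matching entries: 2.

2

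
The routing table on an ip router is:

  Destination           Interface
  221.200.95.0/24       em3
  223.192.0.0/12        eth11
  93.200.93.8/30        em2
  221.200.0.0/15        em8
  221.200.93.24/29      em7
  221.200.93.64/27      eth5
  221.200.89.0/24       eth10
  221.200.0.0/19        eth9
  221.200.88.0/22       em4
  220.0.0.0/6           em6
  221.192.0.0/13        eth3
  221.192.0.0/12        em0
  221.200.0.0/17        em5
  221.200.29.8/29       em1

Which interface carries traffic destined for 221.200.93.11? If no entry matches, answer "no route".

Routes whose prefix contains 221.200.93.11:
  220.0.0.0/6 (220.0.0.0 - 223.255.255.255) -> em6
  221.192.0.0/12 (221.192.0.0 - 221.207.255.255) -> em0
  221.200.0.0/15 (221.200.0.0 - 221.201.255.255) -> em8
  221.200.0.0/17 (221.200.0.0 - 221.200.127.255) -> em5
More-specific entries that do NOT match:
  93.200.93.8/30 (93.200.93.8 - 93.200.93.11) does not contain 221.200.93.11
  221.200.93.24/29 (221.200.93.24 - 221.200.93.31) does not contain 221.200.93.11
  221.200.29.8/29 (221.200.29.8 - 221.200.29.15) does not contain 221.200.93.11
  221.200.93.64/27 (221.200.93.64 - 221.200.93.95) does not contain 221.200.93.11
  221.200.95.0/24 (221.200.95.0 - 221.200.95.255) does not contain 221.200.93.11
  221.200.89.0/24 (221.200.89.0 - 221.200.89.255) does not contain 221.200.93.11
  221.200.88.0/22 (221.200.88.0 - 221.200.91.255) does not contain 221.200.93.11
  221.200.0.0/19 (221.200.0.0 - 221.200.31.255) does not contain 221.200.93.11
Longest matching prefix is /17 -> interface em5.

em5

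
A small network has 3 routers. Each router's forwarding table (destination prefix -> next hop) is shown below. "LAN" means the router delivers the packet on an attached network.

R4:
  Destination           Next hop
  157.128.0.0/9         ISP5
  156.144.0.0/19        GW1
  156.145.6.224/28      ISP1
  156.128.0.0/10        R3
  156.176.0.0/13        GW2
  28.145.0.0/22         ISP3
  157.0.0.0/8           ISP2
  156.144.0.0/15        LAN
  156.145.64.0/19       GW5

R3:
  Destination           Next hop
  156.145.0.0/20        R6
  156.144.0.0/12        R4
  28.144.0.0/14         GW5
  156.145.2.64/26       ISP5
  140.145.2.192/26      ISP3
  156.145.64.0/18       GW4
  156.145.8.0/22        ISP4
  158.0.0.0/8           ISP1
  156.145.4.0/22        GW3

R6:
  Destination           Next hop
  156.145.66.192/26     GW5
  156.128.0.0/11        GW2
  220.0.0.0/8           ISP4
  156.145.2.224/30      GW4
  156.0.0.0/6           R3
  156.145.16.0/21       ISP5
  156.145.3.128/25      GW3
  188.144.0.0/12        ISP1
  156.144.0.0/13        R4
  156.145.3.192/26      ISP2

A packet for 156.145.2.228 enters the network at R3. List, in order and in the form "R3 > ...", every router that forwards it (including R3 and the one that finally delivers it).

R3 > R6 > R4

At R3: longest match for 156.145.2.228 is 156.145.0.0/20 -> R6
At R6: longest match for 156.145.2.228 is 156.144.0.0/13 -> R4
At R4: longest match for 156.145.2.228 is 156.144.0.0/15 -> LAN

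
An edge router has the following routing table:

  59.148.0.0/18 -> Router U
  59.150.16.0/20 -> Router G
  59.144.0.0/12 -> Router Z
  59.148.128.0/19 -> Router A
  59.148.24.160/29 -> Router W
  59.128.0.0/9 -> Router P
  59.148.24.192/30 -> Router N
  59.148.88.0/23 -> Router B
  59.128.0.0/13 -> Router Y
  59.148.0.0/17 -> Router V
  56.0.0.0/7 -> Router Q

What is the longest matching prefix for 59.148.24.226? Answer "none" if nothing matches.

Entries matching 59.148.24.226:
  59.128.0.0/9 (59.128.0.0 - 59.255.255.255)
  59.144.0.0/12 (59.144.0.0 - 59.159.255.255)
  59.148.0.0/17 (59.148.0.0 - 59.148.127.255)
  59.148.0.0/18 (59.148.0.0 - 59.148.63.255)
Most specific is 59.148.0.0/18.

59.148.0.0/18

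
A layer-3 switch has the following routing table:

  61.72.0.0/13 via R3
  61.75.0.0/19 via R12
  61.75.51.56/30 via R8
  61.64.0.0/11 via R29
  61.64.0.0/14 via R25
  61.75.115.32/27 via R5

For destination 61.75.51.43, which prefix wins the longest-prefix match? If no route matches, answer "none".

61.72.0.0/13

Entries matching 61.75.51.43:
  61.64.0.0/11 (61.64.0.0 - 61.95.255.255)
  61.72.0.0/13 (61.72.0.0 - 61.79.255.255)
Most specific is 61.72.0.0/13.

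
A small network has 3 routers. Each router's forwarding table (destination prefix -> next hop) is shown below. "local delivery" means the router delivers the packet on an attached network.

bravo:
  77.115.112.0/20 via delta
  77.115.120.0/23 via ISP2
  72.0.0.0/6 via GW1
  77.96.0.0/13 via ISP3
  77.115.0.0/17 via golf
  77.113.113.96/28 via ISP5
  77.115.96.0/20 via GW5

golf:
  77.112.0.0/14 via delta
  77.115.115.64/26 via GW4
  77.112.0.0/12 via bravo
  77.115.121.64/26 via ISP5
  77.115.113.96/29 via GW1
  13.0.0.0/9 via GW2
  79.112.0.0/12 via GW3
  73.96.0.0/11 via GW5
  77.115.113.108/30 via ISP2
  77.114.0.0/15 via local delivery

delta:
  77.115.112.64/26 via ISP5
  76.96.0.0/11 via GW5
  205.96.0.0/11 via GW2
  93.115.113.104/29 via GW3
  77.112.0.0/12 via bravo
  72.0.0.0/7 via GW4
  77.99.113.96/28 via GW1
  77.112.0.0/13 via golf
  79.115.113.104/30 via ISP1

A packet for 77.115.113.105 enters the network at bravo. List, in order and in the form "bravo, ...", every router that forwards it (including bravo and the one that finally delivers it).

bravo, delta, golf

At bravo: longest match for 77.115.113.105 is 77.115.112.0/20 -> delta
At delta: longest match for 77.115.113.105 is 77.112.0.0/13 -> golf
At golf: longest match for 77.115.113.105 is 77.114.0.0/15 -> local delivery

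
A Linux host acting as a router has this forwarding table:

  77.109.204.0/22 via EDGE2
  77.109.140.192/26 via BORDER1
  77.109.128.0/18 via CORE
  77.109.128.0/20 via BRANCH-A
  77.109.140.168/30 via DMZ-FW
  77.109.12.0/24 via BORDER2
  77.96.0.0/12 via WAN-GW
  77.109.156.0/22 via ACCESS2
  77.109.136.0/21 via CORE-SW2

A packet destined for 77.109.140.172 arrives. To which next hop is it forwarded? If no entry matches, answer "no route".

CORE-SW2

Routes whose prefix contains 77.109.140.172:
  77.96.0.0/12 (77.96.0.0 - 77.111.255.255) -> WAN-GW
  77.109.128.0/18 (77.109.128.0 - 77.109.191.255) -> CORE
  77.109.128.0/20 (77.109.128.0 - 77.109.143.255) -> BRANCH-A
  77.109.136.0/21 (77.109.136.0 - 77.109.143.255) -> CORE-SW2
More-specific entries that do NOT match:
  77.109.140.168/30 (77.109.140.168 - 77.109.140.171) does not contain 77.109.140.172
  77.109.140.192/26 (77.109.140.192 - 77.109.140.255) does not contain 77.109.140.172
  77.109.12.0/24 (77.109.12.0 - 77.109.12.255) does not contain 77.109.140.172
  77.109.204.0/22 (77.109.204.0 - 77.109.207.255) does not contain 77.109.140.172
  77.109.156.0/22 (77.109.156.0 - 77.109.159.255) does not contain 77.109.140.172
Longest matching prefix is /21 -> next hop CORE-SW2.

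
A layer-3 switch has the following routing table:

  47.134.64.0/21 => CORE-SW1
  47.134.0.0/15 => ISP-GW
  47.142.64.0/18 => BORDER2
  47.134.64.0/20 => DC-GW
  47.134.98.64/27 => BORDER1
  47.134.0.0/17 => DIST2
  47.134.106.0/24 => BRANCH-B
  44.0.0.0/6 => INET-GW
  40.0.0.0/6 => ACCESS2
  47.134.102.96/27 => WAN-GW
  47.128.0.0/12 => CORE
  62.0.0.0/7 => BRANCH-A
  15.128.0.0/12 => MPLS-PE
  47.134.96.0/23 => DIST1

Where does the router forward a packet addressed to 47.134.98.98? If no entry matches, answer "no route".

DIST2

Routes whose prefix contains 47.134.98.98:
  44.0.0.0/6 (44.0.0.0 - 47.255.255.255) -> INET-GW
  47.128.0.0/12 (47.128.0.0 - 47.143.255.255) -> CORE
  47.134.0.0/15 (47.134.0.0 - 47.135.255.255) -> ISP-GW
  47.134.0.0/17 (47.134.0.0 - 47.134.127.255) -> DIST2
More-specific entries that do NOT match:
  47.134.98.64/27 (47.134.98.64 - 47.134.98.95) does not contain 47.134.98.98
  47.134.102.96/27 (47.134.102.96 - 47.134.102.127) does not contain 47.134.98.98
  47.134.106.0/24 (47.134.106.0 - 47.134.106.255) does not contain 47.134.98.98
  47.134.96.0/23 (47.134.96.0 - 47.134.97.255) does not contain 47.134.98.98
  47.134.64.0/21 (47.134.64.0 - 47.134.71.255) does not contain 47.134.98.98
  47.134.64.0/20 (47.134.64.0 - 47.134.79.255) does not contain 47.134.98.98
  47.142.64.0/18 (47.142.64.0 - 47.142.127.255) does not contain 47.134.98.98
Longest matching prefix is /17 -> next hop DIST2.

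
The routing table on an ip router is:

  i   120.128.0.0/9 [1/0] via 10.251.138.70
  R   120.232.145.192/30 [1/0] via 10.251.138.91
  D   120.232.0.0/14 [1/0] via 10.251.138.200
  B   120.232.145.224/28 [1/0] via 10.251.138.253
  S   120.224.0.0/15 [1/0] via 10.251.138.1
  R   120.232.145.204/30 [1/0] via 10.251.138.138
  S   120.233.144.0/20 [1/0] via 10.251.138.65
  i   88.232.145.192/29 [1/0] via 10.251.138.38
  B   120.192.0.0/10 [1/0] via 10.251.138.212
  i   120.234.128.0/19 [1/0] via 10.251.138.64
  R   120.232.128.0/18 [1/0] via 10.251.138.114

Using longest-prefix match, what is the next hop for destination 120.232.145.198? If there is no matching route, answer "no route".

Routes whose prefix contains 120.232.145.198:
  120.128.0.0/9 (120.128.0.0 - 120.255.255.255) -> 10.251.138.70
  120.192.0.0/10 (120.192.0.0 - 120.255.255.255) -> 10.251.138.212
  120.232.0.0/14 (120.232.0.0 - 120.235.255.255) -> 10.251.138.200
  120.232.128.0/18 (120.232.128.0 - 120.232.191.255) -> 10.251.138.114
More-specific entries that do NOT match:
  120.232.145.192/30 (120.232.145.192 - 120.232.145.195) does not contain 120.232.145.198
  120.232.145.204/30 (120.232.145.204 - 120.232.145.207) does not contain 120.232.145.198
  88.232.145.192/29 (88.232.145.192 - 88.232.145.199) does not contain 120.232.145.198
  120.232.145.224/28 (120.232.145.224 - 120.232.145.239) does not contain 120.232.145.198
  120.233.144.0/20 (120.233.144.0 - 120.233.159.255) does not contain 120.232.145.198
  120.234.128.0/19 (120.234.128.0 - 120.234.159.255) does not contain 120.232.145.198
Longest matching prefix is /18 -> next hop 10.251.138.114.

10.251.138.114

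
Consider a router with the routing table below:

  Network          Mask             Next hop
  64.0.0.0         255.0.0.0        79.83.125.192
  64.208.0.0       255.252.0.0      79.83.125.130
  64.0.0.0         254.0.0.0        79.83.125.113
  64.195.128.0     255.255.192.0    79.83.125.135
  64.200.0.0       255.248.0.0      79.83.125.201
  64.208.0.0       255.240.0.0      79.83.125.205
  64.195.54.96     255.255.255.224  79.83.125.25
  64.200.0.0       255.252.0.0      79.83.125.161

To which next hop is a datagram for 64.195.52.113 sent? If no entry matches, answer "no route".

Routes whose prefix contains 64.195.52.113:
  64.0.0.0/7 (64.0.0.0 - 65.255.255.255) -> 79.83.125.113
  64.0.0.0/8 (64.0.0.0 - 64.255.255.255) -> 79.83.125.192
More-specific entries that do NOT match:
  64.195.54.96/27 (64.195.54.96 - 64.195.54.127) does not contain 64.195.52.113
  64.195.128.0/18 (64.195.128.0 - 64.195.191.255) does not contain 64.195.52.113
  64.208.0.0/14 (64.208.0.0 - 64.211.255.255) does not contain 64.195.52.113
  64.200.0.0/14 (64.200.0.0 - 64.203.255.255) does not contain 64.195.52.113
  64.200.0.0/13 (64.200.0.0 - 64.207.255.255) does not contain 64.195.52.113
  64.208.0.0/12 (64.208.0.0 - 64.223.255.255) does not contain 64.195.52.113
Longest matching prefix is /8 -> next hop 79.83.125.192.

79.83.125.192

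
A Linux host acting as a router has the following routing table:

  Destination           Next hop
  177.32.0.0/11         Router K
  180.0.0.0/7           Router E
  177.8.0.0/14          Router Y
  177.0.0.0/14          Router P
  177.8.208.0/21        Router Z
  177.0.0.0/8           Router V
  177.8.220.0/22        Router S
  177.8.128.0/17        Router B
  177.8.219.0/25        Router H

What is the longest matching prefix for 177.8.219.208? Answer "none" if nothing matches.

Entries matching 177.8.219.208:
  177.0.0.0/8 (177.0.0.0 - 177.255.255.255)
  177.8.0.0/14 (177.8.0.0 - 177.11.255.255)
  177.8.128.0/17 (177.8.128.0 - 177.8.255.255)
Most specific is 177.8.128.0/17.

177.8.128.0/17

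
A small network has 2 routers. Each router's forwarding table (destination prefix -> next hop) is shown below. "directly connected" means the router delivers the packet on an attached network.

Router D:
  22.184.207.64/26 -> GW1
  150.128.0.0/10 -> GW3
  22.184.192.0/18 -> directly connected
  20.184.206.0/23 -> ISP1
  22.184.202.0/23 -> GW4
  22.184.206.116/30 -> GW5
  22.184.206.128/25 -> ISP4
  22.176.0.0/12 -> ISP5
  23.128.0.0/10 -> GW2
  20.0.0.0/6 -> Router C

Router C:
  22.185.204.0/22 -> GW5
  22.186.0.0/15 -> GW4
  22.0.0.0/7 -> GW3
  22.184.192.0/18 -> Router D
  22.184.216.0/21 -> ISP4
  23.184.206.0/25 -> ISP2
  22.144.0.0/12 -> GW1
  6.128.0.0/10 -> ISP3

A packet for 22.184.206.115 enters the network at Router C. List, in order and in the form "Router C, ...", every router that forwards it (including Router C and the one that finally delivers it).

Router C, Router D

At Router C: longest match for 22.184.206.115 is 22.184.192.0/18 -> Router D
At Router D: longest match for 22.184.206.115 is 22.184.192.0/18 -> directly connected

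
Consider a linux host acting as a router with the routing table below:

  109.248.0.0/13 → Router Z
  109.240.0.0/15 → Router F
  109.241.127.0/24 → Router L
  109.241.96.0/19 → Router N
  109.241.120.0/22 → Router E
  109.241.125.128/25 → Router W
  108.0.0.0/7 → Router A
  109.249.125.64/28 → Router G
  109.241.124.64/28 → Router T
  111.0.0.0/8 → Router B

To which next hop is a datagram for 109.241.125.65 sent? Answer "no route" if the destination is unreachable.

Routes whose prefix contains 109.241.125.65:
  108.0.0.0/7 (108.0.0.0 - 109.255.255.255) -> Router A
  109.240.0.0/15 (109.240.0.0 - 109.241.255.255) -> Router F
  109.241.96.0/19 (109.241.96.0 - 109.241.127.255) -> Router N
More-specific entries that do NOT match:
  109.249.125.64/28 (109.249.125.64 - 109.249.125.79) does not contain 109.241.125.65
  109.241.124.64/28 (109.241.124.64 - 109.241.124.79) does not contain 109.241.125.65
  109.241.125.128/25 (109.241.125.128 - 109.241.125.255) does not contain 109.241.125.65
  109.241.127.0/24 (109.241.127.0 - 109.241.127.255) does not contain 109.241.125.65
  109.241.120.0/22 (109.241.120.0 - 109.241.123.255) does not contain 109.241.125.65
Longest matching prefix is /19 -> next hop Router N.

Router N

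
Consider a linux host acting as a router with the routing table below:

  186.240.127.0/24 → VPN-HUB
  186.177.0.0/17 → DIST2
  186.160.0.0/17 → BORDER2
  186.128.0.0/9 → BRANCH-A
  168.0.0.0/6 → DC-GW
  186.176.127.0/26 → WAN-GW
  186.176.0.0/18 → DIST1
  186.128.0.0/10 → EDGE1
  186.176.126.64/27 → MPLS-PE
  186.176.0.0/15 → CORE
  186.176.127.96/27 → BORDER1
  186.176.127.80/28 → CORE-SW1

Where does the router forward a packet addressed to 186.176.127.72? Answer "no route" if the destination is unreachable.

Routes whose prefix contains 186.176.127.72:
  186.128.0.0/9 (186.128.0.0 - 186.255.255.255) -> BRANCH-A
  186.128.0.0/10 (186.128.0.0 - 186.191.255.255) -> EDGE1
  186.176.0.0/15 (186.176.0.0 - 186.177.255.255) -> CORE
More-specific entries that do NOT match:
  186.176.127.80/28 (186.176.127.80 - 186.176.127.95) does not contain 186.176.127.72
  186.176.126.64/27 (186.176.126.64 - 186.176.126.95) does not contain 186.176.127.72
  186.176.127.96/27 (186.176.127.96 - 186.176.127.127) does not contain 186.176.127.72
  186.176.127.0/26 (186.176.127.0 - 186.176.127.63) does not contain 186.176.127.72
  186.240.127.0/24 (186.240.127.0 - 186.240.127.255) does not contain 186.176.127.72
  186.176.0.0/18 (186.176.0.0 - 186.176.63.255) does not contain 186.176.127.72
  186.177.0.0/17 (186.177.0.0 - 186.177.127.255) does not contain 186.176.127.72
  186.160.0.0/17 (186.160.0.0 - 186.160.127.255) does not contain 186.176.127.72
Longest matching prefix is /15 -> next hop CORE.

CORE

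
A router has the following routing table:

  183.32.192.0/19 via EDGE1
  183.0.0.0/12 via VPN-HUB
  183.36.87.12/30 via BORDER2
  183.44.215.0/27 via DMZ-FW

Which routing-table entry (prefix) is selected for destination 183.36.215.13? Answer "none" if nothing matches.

183.36.215.13 is outside every listed prefix and there is no default route.

none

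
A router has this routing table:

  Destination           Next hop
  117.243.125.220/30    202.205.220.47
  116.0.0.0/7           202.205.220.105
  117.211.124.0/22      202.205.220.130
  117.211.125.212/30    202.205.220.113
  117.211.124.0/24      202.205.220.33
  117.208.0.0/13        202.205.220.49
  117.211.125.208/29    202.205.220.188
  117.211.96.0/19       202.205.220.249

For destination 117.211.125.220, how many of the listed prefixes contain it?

4

Prefixes containing 117.211.125.220:
  116.0.0.0/7 (116.0.0.0 - 117.255.255.255)
  117.208.0.0/13 (117.208.0.0 - 117.215.255.255)
  117.211.96.0/19 (117.211.96.0 - 117.211.127.255)
  117.211.124.0/22 (117.211.124.0 - 117.211.127.255)
Total matching entries: 4.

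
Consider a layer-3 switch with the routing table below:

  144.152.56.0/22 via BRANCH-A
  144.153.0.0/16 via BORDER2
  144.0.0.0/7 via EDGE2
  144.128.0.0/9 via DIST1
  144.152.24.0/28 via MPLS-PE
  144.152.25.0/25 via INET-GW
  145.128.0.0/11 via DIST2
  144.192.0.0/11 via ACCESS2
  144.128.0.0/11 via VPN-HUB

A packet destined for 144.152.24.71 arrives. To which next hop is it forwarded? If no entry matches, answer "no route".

VPN-HUB

Routes whose prefix contains 144.152.24.71:
  144.0.0.0/7 (144.0.0.0 - 145.255.255.255) -> EDGE2
  144.128.0.0/9 (144.128.0.0 - 144.255.255.255) -> DIST1
  144.128.0.0/11 (144.128.0.0 - 144.159.255.255) -> VPN-HUB
More-specific entries that do NOT match:
  144.152.24.0/28 (144.152.24.0 - 144.152.24.15) does not contain 144.152.24.71
  144.152.25.0/25 (144.152.25.0 - 144.152.25.127) does not contain 144.152.24.71
  144.152.56.0/22 (144.152.56.0 - 144.152.59.255) does not contain 144.152.24.71
  144.153.0.0/16 (144.153.0.0 - 144.153.255.255) does not contain 144.152.24.71
Longest matching prefix is /11 -> next hop VPN-HUB.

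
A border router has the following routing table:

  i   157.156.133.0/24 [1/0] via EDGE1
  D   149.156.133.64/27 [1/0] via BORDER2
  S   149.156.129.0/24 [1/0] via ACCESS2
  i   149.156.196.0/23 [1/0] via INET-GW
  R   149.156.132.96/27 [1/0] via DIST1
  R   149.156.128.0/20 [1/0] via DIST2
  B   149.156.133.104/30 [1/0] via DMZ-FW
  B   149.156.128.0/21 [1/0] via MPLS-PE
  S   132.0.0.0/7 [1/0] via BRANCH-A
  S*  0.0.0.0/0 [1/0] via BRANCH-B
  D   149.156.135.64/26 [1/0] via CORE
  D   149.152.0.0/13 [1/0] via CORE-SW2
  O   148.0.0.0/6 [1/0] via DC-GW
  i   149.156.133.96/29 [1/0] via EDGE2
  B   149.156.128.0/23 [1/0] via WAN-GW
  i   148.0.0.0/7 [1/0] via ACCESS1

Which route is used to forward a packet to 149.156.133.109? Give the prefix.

Entries matching 149.156.133.109:
  0.0.0.0/0 (default, matches everything)
  148.0.0.0/6 (148.0.0.0 - 151.255.255.255)
  148.0.0.0/7 (148.0.0.0 - 149.255.255.255)
  149.152.0.0/13 (149.152.0.0 - 149.159.255.255)
  149.156.128.0/20 (149.156.128.0 - 149.156.143.255)
  149.156.128.0/21 (149.156.128.0 - 149.156.135.255)
Most specific is 149.156.128.0/21.

149.156.128.0/21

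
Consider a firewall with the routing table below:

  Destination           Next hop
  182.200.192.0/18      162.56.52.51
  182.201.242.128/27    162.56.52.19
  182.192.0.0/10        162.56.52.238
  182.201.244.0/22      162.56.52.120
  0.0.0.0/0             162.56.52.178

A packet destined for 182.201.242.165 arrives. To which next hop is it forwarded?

Routes whose prefix contains 182.201.242.165:
  0.0.0.0/0 (default, matches everything) -> 162.56.52.178
  182.192.0.0/10 (182.192.0.0 - 182.255.255.255) -> 162.56.52.238
More-specific entries that do NOT match:
  182.201.242.128/27 (182.201.242.128 - 182.201.242.159) does not contain 182.201.242.165
  182.201.244.0/22 (182.201.244.0 - 182.201.247.255) does not contain 182.201.242.165
  182.200.192.0/18 (182.200.192.0 - 182.200.255.255) does not contain 182.201.242.165
Longest matching prefix is /10 -> next hop 162.56.52.238.

162.56.52.238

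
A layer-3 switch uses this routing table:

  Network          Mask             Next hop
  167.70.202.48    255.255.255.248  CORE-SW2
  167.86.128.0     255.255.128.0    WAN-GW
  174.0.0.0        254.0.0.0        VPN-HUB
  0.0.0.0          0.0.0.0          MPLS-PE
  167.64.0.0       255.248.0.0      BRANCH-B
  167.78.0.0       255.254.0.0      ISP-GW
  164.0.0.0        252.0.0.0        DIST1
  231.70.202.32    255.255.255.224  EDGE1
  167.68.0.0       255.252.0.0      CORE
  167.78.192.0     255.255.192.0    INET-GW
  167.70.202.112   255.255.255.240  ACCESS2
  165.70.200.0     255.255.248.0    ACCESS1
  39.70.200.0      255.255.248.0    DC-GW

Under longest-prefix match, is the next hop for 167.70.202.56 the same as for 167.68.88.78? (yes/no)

167.70.202.56: longest match 167.68.0.0/14 -> CORE
167.68.88.78: longest match 167.68.0.0/14 -> CORE

yes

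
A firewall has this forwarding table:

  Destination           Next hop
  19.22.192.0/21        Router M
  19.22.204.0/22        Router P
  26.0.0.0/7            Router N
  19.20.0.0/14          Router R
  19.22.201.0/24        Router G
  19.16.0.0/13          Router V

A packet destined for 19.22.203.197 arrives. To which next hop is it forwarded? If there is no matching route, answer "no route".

Routes whose prefix contains 19.22.203.197:
  19.16.0.0/13 (19.16.0.0 - 19.23.255.255) -> Router V
  19.20.0.0/14 (19.20.0.0 - 19.23.255.255) -> Router R
More-specific entries that do NOT match:
  19.22.201.0/24 (19.22.201.0 - 19.22.201.255) does not contain 19.22.203.197
  19.22.204.0/22 (19.22.204.0 - 19.22.207.255) does not contain 19.22.203.197
  19.22.192.0/21 (19.22.192.0 - 19.22.199.255) does not contain 19.22.203.197
Longest matching prefix is /14 -> next hop Router R.

Router R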